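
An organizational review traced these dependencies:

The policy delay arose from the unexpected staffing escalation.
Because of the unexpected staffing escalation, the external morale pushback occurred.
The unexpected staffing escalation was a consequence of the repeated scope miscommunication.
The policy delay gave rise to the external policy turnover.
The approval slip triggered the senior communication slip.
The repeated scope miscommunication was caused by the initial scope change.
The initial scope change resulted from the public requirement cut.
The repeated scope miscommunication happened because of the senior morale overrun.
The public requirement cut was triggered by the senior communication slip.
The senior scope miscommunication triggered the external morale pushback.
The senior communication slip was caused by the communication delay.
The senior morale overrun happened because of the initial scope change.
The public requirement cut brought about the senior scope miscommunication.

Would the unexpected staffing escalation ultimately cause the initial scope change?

No

The unexpected staffing escalation leads to the policy delay, the external policy turnover, the external morale pushback; the initial scope change is not among them.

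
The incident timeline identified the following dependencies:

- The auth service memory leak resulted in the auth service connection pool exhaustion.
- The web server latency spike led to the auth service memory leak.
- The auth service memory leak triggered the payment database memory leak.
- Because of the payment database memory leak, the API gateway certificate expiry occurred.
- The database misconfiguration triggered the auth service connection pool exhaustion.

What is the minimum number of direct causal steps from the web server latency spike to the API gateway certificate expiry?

Shortest chain: the web server latency spike → the auth service memory leak → the payment database memory leak → the API gateway certificate expiry.

3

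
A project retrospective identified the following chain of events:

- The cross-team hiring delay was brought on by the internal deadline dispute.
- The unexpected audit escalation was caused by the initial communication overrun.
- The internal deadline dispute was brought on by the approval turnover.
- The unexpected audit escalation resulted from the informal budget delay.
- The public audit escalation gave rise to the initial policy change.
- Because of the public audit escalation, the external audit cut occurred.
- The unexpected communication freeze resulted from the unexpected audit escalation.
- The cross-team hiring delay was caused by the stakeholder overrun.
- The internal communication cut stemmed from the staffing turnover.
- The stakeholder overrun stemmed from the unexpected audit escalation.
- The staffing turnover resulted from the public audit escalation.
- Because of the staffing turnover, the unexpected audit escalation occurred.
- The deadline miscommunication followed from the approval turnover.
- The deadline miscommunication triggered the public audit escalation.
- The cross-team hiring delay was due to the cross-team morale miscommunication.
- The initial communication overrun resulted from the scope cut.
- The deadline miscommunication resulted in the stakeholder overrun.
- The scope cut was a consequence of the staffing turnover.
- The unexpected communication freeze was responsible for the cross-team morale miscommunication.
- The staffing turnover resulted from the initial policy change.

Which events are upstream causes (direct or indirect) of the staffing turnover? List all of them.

the approval turnover, the deadline miscommunication, the initial policy change, the public audit escalation

Immediate causes of the staffing turnover: the public audit escalation, the initial policy change.
Further upstream: the approval turnover, the deadline miscommunication.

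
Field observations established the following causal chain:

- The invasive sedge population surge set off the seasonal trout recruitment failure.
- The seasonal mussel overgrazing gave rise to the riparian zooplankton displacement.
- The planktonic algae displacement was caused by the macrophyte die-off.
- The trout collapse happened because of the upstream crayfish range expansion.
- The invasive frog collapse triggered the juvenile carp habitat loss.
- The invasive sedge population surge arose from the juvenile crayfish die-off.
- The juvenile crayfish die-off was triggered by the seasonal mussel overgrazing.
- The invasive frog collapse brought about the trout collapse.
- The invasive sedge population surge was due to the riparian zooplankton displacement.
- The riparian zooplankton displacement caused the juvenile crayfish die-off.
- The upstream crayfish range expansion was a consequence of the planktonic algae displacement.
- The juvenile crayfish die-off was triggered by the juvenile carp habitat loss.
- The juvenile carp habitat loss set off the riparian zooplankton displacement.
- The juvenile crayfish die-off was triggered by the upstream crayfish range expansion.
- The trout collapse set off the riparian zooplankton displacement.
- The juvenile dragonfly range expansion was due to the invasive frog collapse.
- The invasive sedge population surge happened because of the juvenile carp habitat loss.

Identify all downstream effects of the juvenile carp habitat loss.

Direct effects: the riparian zooplankton displacement, the juvenile crayfish die-off, the invasive sedge population surge.
2 steps out: the seasonal trout recruitment failure.
Not reachable from it: the invasive frog collapse, the macrophyte die-off, the planktonic algae displacement, the juvenile dragonfly range expansion, the upstream crayfish range expansion, the seasonal mussel overgrazing, the trout collapse.

the invasive sedge population surge, the juvenile crayfish die-off, the riparian zooplankton displacement, the seasonal trout recruitment failure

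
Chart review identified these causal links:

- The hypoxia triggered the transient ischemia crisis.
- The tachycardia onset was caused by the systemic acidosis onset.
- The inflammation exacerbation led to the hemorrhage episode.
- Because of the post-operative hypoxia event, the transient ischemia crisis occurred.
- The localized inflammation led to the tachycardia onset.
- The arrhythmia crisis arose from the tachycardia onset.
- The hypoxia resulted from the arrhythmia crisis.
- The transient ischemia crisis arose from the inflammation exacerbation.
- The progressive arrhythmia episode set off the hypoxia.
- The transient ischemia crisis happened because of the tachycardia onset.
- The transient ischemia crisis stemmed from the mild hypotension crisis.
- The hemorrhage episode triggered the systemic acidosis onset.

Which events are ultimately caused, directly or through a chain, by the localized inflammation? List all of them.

Direct effects: the tachycardia onset.
2 steps out: the arrhythmia crisis, the transient ischemia crisis.
3 steps out: the hypoxia.
Not reachable from it: the inflammation exacerbation, the hemorrhage episode, the systemic acidosis onset, the mild hypotension crisis, the progressive arrhythmia episode, the post-operative hypoxia event.

the arrhythmia crisis, the hypoxia, the tachycardia onset, the transient ischemia crisis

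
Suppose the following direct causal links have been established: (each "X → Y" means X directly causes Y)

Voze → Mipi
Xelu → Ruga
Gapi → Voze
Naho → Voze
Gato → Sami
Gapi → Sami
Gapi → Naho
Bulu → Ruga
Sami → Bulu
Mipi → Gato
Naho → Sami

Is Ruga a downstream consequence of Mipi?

Yes

There is a causal chain: Mipi → Gato → Sami → Bulu → Ruga.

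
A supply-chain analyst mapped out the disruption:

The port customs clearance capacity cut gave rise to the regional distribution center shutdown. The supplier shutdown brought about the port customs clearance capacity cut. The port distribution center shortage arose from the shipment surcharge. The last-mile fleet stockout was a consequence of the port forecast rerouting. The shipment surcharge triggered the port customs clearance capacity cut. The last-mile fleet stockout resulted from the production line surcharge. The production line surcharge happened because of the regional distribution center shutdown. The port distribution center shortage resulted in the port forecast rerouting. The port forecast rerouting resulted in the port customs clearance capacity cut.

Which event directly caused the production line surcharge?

the regional distribution center shutdown

Upstream contributors include the shipment surcharge, the port distribution center shortage, the port forecast rerouting, the port customs clearance capacity cut, the supplier shutdown, but only the regional distribution center shutdown feeds directly into the production line surcharge.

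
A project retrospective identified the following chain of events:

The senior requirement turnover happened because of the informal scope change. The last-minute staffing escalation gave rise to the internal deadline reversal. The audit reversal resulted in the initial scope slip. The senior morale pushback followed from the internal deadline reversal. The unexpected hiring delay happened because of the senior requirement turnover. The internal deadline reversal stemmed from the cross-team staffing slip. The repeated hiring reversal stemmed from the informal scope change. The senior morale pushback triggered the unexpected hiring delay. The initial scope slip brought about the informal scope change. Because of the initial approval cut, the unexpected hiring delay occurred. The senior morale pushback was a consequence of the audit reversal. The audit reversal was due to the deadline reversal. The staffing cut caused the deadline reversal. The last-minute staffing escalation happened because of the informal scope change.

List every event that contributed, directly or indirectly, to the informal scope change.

Immediate cause of the informal scope change: the initial scope slip.
Further upstream: the staffing cut, the deadline reversal, the audit reversal.

the audit reversal, the deadline reversal, the initial scope slip, the staffing cut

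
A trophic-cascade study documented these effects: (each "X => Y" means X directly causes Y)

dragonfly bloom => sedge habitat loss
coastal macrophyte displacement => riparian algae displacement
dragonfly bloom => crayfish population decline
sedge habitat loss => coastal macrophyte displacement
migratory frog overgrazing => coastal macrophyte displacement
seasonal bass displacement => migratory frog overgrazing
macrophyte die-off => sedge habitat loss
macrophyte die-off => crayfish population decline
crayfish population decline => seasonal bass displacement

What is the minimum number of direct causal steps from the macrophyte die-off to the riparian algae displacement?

3

Shortest chain: the macrophyte die-off → the sedge habitat loss → the coastal macrophyte displacement → the riparian algae displacement.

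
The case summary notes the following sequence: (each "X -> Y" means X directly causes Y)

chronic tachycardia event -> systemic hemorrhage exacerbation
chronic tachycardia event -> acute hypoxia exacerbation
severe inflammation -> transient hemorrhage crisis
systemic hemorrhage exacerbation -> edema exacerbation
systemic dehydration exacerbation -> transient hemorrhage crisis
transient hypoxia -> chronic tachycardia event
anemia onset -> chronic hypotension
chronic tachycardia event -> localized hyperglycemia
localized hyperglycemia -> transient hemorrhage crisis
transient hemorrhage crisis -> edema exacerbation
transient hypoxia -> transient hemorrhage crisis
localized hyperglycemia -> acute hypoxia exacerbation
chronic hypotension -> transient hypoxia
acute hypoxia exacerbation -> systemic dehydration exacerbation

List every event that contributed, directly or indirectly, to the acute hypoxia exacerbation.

Immediate causes of the acute hypoxia exacerbation: the chronic tachycardia event, the localized hyperglycemia.
Further upstream: the anemia onset, the chronic hypotension, the transient hypoxia.

the anemia onset, the chronic hypotension, the chronic tachycardia event, the localized hyperglycemia, the transient hypoxia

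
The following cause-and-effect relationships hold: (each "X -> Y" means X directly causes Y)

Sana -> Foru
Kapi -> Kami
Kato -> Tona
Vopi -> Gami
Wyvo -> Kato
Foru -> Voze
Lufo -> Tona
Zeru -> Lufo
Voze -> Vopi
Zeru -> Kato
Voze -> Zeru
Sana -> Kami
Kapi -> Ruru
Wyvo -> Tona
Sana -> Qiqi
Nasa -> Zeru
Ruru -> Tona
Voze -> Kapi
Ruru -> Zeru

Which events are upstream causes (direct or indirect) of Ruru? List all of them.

Immediate cause of Ruru: Kapi.
Further upstream: Sana, Foru, Voze.

Foru, Kapi, Sana, Voze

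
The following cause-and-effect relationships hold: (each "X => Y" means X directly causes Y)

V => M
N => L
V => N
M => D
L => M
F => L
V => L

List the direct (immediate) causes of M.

Upstream contributors include N, F, but only L, V feed directly into M.

L, V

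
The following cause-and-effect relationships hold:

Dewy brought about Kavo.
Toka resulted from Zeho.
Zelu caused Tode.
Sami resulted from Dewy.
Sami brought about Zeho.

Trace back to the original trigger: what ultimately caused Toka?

Tracing upstream from Toka: Toka ← Zeho ← Sami ← Dewy.
Dewy has no stated cause, so it is the root.

Dewy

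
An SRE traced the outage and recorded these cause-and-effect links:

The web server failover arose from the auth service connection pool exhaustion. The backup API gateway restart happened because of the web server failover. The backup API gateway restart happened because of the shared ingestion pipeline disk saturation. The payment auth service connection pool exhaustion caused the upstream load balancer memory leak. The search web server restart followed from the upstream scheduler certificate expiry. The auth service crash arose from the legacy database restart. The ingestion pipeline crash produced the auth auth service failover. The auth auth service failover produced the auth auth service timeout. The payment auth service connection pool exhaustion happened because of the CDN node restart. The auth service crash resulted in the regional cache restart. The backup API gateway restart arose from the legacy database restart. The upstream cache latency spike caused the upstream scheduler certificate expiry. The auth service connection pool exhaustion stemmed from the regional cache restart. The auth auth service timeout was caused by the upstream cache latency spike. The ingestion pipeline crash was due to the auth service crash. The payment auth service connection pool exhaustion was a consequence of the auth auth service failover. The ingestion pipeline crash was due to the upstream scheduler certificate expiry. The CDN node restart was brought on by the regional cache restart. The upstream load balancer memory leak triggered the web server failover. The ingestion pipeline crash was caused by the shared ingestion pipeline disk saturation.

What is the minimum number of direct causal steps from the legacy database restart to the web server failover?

Shortest chain: the legacy database restart → the auth service crash → the regional cache restart → the auth service connection pool exhaustion → the web server failover.

4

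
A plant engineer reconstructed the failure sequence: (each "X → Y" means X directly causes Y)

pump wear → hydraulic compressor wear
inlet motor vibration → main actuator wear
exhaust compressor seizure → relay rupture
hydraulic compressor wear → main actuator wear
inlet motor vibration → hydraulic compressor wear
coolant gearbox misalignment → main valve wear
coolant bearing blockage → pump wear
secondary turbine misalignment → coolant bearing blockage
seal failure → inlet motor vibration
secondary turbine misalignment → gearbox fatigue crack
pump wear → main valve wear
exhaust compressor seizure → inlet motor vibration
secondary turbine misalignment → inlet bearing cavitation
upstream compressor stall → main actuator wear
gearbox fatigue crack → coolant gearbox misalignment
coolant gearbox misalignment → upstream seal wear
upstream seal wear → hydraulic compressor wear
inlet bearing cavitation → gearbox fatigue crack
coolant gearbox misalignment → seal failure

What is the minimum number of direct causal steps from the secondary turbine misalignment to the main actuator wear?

4

Shortest chain: the secondary turbine misalignment → the coolant bearing blockage → the pump wear → the hydraulic compressor wear → the main actuator wear.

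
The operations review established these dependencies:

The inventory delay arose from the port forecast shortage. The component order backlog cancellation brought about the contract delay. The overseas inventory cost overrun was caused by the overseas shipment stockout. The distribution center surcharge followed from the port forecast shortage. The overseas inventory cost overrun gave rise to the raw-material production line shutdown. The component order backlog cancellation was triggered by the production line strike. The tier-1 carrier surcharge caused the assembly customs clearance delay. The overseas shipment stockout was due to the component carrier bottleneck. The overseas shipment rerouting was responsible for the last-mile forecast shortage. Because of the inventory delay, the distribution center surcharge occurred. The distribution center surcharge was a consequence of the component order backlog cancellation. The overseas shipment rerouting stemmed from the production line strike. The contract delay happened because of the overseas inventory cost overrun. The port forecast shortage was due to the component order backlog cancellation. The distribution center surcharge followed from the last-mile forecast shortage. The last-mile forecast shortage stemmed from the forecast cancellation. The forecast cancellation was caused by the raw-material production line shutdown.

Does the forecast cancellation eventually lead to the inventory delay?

The forecast cancellation leads to the last-mile forecast shortage, the distribution center surcharge; the inventory delay is not among them.

No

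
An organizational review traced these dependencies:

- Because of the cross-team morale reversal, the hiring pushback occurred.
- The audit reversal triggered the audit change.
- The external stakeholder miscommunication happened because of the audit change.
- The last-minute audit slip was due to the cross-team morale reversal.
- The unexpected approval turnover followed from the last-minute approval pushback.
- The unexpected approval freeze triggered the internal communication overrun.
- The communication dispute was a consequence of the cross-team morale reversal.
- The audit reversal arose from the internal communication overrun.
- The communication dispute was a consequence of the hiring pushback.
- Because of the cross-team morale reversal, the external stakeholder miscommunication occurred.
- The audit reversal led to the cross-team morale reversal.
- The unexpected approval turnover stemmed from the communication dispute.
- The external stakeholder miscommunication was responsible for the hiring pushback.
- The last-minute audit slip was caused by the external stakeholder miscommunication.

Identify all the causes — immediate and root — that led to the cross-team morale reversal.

Immediate cause of the cross-team morale reversal: the audit reversal.
Further upstream: the unexpected approval freeze, the internal communication overrun.

the audit reversal, the internal communication overrun, the unexpected approval freeze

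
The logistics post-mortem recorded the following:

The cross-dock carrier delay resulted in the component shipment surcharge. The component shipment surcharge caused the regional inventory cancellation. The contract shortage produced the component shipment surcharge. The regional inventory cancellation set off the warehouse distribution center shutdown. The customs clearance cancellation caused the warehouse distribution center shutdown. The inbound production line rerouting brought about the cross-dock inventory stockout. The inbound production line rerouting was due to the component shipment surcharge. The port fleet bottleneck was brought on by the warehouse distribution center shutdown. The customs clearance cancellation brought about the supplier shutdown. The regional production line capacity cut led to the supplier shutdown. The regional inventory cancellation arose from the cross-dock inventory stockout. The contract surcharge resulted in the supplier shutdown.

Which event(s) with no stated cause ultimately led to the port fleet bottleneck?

Tracing upstream from the port fleet bottleneck: the port fleet bottleneck ← the warehouse distribution center shutdown ← the regional inventory cancellation ← the component shipment surcharge ← the cross-dock carrier delay.
A separate upstream branch: the port fleet bottleneck ← the warehouse distribution center shutdown ← the regional inventory cancellation ← the component shipment surcharge ← the contract shortage.
A separate upstream branch: the port fleet bottleneck ← the warehouse distribution center shutdown ← the customs clearance cancellation.
Each of those chain origins has no stated cause.

the contract shortage, the cross-dock carrier delay, the customs clearance cancellation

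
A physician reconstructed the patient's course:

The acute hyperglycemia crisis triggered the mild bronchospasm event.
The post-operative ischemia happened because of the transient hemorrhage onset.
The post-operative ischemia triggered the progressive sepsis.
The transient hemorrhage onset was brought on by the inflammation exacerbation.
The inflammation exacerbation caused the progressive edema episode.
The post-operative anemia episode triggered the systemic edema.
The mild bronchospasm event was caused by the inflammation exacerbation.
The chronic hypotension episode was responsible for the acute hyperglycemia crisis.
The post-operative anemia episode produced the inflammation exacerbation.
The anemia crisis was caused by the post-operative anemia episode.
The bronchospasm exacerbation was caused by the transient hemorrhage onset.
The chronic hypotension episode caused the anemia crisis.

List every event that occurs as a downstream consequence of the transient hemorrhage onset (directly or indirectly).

the bronchospasm exacerbation, the post-operative ischemia, the progressive sepsis

Direct effects: the bronchospasm exacerbation, the post-operative ischemia.
2 steps out: the progressive sepsis.
Not reachable from it: the post-operative anemia episode, the systemic edema, the inflammation exacerbation, the chronic hypotension episode, the acute hyperglycemia crisis, the anemia crisis, the mild bronchospasm event, the progressive edema episode.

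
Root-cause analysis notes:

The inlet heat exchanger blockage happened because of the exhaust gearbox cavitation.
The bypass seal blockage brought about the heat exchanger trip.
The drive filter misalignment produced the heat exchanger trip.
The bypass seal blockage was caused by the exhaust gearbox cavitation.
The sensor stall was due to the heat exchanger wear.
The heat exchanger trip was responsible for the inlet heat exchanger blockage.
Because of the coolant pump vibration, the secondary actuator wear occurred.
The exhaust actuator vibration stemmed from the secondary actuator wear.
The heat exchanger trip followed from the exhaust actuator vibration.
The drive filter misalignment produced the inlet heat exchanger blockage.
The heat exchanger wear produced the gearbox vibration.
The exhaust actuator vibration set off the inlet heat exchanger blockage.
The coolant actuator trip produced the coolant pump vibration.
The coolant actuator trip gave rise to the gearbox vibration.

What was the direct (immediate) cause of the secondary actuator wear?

the coolant pump vibration

Upstream contributors include the coolant actuator trip, but only the coolant pump vibration feeds directly into the secondary actuator wear.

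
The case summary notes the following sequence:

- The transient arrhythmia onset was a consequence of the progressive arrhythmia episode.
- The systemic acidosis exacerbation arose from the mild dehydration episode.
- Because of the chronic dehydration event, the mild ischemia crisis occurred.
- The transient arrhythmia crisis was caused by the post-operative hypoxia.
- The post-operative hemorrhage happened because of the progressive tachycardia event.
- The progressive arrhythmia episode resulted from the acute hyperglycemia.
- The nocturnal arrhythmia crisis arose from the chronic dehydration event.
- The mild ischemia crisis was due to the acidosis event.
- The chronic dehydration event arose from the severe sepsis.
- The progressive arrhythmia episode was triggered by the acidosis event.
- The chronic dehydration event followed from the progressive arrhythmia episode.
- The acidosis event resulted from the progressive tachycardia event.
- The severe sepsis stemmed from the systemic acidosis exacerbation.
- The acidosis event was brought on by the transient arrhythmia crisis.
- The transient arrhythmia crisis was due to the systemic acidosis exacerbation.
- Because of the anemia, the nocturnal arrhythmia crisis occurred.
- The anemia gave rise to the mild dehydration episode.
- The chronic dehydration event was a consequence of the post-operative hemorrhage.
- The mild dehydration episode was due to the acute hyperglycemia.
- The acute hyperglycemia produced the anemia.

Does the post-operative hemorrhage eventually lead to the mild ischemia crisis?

There is a causal chain: the post-operative hemorrhage → the chronic dehydration event → the mild ischemia crisis.

Yes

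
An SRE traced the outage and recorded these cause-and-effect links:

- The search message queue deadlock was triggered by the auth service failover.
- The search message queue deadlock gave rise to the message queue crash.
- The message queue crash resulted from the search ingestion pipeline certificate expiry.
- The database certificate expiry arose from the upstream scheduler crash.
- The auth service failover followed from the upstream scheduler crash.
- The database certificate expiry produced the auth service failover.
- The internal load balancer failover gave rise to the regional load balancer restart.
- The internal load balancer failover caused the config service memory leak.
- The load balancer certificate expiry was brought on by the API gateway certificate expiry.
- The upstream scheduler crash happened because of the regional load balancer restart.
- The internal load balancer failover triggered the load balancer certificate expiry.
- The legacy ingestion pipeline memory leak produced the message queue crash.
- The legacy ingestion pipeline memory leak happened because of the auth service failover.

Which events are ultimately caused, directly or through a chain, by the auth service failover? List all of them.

the legacy ingestion pipeline memory leak, the message queue crash, the search message queue deadlock

Direct effects: the search message queue deadlock, the legacy ingestion pipeline memory leak.
2 steps out: the message queue crash.
Not reachable from it: the internal load balancer failover, the config service memory leak, the regional load balancer restart, the API gateway certificate expiry, the upstream scheduler crash, the load balancer certificate expiry, the database certificate expiry, the search ingestion pipeline certificate expiry.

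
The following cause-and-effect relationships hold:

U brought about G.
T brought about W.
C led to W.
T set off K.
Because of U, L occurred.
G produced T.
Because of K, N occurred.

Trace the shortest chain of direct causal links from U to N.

U → G → T → K → N

U → G
G → T
T → K
K → N
Length: 4 steps.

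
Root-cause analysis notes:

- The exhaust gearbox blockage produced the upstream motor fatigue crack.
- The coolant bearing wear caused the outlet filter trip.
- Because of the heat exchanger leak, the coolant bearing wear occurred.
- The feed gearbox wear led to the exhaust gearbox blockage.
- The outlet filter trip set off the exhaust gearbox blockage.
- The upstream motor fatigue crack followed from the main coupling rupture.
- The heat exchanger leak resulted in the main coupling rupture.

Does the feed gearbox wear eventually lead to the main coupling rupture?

No

The feed gearbox wear leads to the exhaust gearbox blockage, the upstream motor fatigue crack; the main coupling rupture is not among them.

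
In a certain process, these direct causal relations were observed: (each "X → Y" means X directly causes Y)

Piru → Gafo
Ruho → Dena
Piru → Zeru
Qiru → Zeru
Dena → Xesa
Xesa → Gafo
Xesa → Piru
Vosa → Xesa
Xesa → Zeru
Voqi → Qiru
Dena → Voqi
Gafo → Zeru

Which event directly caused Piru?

Xesa

Upstream contributors include Vosa, Ruho, Dena, but only Xesa feeds directly into Piru.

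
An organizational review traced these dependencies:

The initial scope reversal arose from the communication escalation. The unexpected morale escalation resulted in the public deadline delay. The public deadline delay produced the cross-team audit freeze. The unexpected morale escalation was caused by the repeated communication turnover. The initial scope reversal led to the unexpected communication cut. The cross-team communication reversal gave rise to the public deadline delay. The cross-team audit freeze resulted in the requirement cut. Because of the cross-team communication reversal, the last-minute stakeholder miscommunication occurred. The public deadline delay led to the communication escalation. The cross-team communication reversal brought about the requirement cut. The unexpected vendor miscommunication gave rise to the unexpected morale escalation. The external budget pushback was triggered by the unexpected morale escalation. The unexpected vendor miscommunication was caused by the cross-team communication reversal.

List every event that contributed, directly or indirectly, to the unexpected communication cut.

Immediate cause of the unexpected communication cut: the initial scope reversal.
Further upstream: the cross-team communication reversal, the unexpected vendor miscommunication, the repeated communication turnover, the unexpected morale escalation, the public deadline delay, the communication escalation.

the communication escalation, the cross-team communication reversal, the initial scope reversal, the public deadline delay, the repeated communication turnover, the unexpected morale escalation, the unexpected vendor miscommunication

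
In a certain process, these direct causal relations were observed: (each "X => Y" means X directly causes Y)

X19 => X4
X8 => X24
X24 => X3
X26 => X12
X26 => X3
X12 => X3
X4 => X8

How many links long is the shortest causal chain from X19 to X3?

Shortest chain: X19 → X4 → X8 → X24 → X3.

4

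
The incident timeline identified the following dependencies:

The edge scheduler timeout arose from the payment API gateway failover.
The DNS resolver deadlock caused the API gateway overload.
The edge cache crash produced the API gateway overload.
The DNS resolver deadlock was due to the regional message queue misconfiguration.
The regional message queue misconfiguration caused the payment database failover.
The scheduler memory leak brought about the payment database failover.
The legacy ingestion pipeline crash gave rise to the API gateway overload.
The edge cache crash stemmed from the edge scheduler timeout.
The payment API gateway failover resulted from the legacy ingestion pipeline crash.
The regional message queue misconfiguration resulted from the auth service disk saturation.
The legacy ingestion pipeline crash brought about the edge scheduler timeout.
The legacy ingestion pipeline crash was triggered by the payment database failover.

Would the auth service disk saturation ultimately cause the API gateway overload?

Yes

There is a causal chain: the auth service disk saturation → the regional message queue misconfiguration → the DNS resolver deadlock → the API gateway overload.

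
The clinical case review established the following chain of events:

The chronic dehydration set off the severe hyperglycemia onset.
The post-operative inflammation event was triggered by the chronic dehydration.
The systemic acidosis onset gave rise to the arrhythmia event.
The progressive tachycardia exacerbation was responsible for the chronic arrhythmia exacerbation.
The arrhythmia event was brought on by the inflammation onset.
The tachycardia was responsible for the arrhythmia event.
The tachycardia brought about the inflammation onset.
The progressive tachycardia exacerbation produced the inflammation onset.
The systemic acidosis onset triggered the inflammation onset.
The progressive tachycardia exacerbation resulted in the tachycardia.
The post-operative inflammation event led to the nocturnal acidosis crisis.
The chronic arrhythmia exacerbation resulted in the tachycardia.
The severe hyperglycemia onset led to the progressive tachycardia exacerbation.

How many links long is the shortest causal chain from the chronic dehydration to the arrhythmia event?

Shortest chain: the chronic dehydration → the severe hyperglycemia onset → the progressive tachycardia exacerbation → the tachycardia → the arrhythmia event.

4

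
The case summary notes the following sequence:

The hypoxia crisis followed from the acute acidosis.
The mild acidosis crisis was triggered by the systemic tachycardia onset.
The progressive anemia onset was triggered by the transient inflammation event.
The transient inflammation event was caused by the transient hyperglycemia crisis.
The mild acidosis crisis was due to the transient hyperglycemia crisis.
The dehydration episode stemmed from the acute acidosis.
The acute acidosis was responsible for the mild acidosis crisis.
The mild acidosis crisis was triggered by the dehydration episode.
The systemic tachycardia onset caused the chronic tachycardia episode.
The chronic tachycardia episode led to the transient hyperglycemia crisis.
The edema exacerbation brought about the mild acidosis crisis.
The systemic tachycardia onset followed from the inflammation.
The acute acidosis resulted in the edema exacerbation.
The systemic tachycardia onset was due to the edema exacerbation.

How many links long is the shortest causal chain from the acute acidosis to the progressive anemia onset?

Shortest chain: the acute acidosis → the edema exacerbation → the systemic tachycardia onset → the chronic tachycardia episode → the transient hyperglycemia crisis → the transient inflammation event → the progressive anemia onset.

6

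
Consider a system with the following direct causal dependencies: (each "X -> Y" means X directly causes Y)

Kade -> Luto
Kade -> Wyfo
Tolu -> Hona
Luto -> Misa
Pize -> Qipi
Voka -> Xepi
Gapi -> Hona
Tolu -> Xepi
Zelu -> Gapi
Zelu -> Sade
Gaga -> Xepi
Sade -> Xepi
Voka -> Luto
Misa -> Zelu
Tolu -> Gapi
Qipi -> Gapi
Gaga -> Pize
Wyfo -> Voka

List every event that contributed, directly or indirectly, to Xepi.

Immediate causes of Xepi: Gaga, Voka, Tolu, Sade.
Further upstream: Kade, Wyfo, Luto, Misa, Zelu.

Gaga, Kade, Luto, Misa, Sade, Tolu, Voka, Wyfo, Zelu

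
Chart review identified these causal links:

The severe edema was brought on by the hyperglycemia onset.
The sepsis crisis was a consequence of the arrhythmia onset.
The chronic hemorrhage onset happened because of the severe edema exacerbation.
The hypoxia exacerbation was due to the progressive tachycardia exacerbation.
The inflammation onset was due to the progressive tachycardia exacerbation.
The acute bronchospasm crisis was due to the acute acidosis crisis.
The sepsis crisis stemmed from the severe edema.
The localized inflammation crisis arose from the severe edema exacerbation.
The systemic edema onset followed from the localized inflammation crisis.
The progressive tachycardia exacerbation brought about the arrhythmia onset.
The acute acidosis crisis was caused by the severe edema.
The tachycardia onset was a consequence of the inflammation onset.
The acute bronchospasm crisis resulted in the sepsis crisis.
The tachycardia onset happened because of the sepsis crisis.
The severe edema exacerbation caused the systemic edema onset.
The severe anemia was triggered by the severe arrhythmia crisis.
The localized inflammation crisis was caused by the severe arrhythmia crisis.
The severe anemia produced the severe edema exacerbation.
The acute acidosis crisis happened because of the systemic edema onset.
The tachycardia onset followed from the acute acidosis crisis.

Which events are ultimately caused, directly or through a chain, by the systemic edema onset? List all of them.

the acute acidosis crisis, the acute bronchospasm crisis, the sepsis crisis, the tachycardia onset

Direct effects: the acute acidosis crisis.
2 steps out: the acute bronchospasm crisis, the tachycardia onset.
3 steps out: the sepsis crisis.
Not reachable from it: the severe arrhythmia crisis, the progressive tachycardia exacerbation, the hyperglycemia onset, the severe anemia, the severe edema exacerbation, the severe edema, the hypoxia exacerbation, the localized inflammation crisis, the chronic hemorrhage onset, the arrhythmia onset, the inflammation onset.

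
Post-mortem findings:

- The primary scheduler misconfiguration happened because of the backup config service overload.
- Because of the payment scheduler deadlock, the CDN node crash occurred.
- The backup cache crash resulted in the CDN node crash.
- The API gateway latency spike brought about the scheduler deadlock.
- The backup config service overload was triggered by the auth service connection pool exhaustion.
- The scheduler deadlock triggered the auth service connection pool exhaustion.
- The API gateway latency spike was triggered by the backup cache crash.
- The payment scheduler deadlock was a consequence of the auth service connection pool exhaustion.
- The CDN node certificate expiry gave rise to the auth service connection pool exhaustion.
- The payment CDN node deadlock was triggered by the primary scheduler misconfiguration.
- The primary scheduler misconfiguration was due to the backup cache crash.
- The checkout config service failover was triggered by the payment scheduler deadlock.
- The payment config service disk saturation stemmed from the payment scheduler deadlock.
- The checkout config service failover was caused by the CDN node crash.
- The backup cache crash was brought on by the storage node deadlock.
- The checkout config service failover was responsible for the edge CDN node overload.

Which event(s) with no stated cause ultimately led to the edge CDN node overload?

the CDN node certificate expiry, the storage node deadlock

Tracing upstream from the edge CDN node overload: the edge CDN node overload ← the checkout config service failover ← the payment scheduler deadlock ← the auth service connection pool exhaustion ← the CDN node certificate expiry.
A separate upstream branch: the edge CDN node overload ← the checkout config service failover ← the CDN node crash ← the backup cache crash ← the storage node deadlock.
Each of those chain origins has no stated cause.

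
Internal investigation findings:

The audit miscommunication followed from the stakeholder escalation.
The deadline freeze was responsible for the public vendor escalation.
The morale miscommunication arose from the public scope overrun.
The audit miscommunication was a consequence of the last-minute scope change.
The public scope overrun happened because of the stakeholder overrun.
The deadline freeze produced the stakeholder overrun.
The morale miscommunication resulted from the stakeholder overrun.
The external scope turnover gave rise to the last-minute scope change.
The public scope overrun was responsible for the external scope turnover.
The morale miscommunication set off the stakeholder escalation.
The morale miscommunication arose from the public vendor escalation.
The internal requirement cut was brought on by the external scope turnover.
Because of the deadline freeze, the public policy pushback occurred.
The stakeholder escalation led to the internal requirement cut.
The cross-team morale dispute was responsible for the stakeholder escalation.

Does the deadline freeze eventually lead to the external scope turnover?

Yes

There is a causal chain: the deadline freeze → the stakeholder overrun → the public scope overrun → the external scope turnover.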